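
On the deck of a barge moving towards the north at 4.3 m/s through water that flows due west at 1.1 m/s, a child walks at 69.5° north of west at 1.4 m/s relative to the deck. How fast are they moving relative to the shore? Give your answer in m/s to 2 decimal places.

In east/north components (m/s): child relative to barge = (-0.490, 1.311); barge relative to water = (0.000, 4.300); water relative to ground = (-1.100, 0.000).
Sum = (-1.590, 5.611) m/s.
Speed = |(-1.590, 5.611)| = 5.832 m/s.

5.83 m/s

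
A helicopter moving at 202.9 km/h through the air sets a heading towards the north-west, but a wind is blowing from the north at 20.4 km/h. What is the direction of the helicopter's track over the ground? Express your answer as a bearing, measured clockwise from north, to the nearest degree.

311°

Taking east as x and north as y: velocity relative to the air = (-143.472, 143.472) km/h; the air relative to ground = (0.000, -20.400) km/h.
Velocity relative to ground = (-143.472, 143.472) + (0.000, -20.400) = (-143.472, 123.072) km/h.
Bearing = atan2(-143.47, 123.07) = 310.62° clockwise from north.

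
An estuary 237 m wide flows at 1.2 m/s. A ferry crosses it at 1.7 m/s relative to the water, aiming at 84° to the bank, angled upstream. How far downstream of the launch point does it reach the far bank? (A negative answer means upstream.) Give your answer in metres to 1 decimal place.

143.3 m

Perpendicular speed = 1.691 m/s; crossing time = 237 / 1.691 = 140.180 s.
Net downstream speed = 1.022 m/s.
Drift = 1.022 × 140.180 = 143.306 m (downstream).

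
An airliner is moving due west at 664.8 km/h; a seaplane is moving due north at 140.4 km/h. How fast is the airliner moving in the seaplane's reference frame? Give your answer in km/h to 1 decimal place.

679.5 km/h

Taking east as x and north as y: airliner velocity = (-664.800, 0.000) km/h; seaplane velocity = (0.000, 140.400) km/h.
Velocity of airliner relative to seaplane = (-664.800, 0.000) − (0.000, 140.400) = (-664.800, -140.400) km/h.
Magnitude = |(-664.800, -140.400)| = 679.464 km/h.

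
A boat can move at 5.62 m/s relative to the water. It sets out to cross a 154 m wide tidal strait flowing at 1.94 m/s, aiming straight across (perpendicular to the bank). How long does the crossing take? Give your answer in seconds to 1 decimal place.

The component of the boat's velocity perpendicular to the bank is 5.62 m/s.
The flow acts along the bank and has no component across it.
Time = 154 / 5.620 = 27.402 s.

27.4 s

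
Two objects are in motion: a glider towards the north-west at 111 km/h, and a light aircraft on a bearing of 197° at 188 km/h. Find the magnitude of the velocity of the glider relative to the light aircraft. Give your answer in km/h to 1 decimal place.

259.3 km/h

Taking east as x and north as y: glider velocity = (-78.489, 78.489) km/h; light aircraft velocity = (-54.966, -179.785) km/h.
Velocity of glider relative to light aircraft = (-78.489, 78.489) − (-54.966, -179.785) = (-23.523, 258.274) km/h.
Magnitude = |(-23.523, 258.274)| = 259.343 km/h.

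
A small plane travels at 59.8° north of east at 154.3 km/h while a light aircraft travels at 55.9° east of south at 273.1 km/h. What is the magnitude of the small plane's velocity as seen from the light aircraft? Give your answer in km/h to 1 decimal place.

322.7 km/h

Taking east as x and north as y: small plane velocity = (77.616, 133.358) km/h; light aircraft velocity = (226.143, -153.111) km/h.
Velocity of small plane relative to light aircraft = (77.616, 133.358) − (226.143, -153.111) = (-148.527, 286.468) km/h.
Magnitude = |(-148.527, 286.468)| = 322.683 km/h.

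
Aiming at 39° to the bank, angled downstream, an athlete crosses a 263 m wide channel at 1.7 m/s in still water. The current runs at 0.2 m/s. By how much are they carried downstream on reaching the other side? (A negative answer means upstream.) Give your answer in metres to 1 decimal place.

Perpendicular speed = 1.070 m/s; crossing time = 263 / 1.070 = 245.830 s.
Net downstream speed = 1.521 m/s.
Drift = 1.521 × 245.830 = 373.944 m (downstream).

373.9 m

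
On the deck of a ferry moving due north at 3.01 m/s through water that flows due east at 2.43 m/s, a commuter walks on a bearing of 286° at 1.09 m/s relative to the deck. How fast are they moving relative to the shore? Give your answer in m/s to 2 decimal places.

3.59 m/s

In east/north components (m/s): commuter relative to ferry = (-1.048, 0.300); ferry relative to water = (0.000, 3.010); water relative to ground = (2.430, 0.000).
Sum = (1.382, 3.310) m/s.
Speed = |(1.382, 3.310)| = 3.587 m/s.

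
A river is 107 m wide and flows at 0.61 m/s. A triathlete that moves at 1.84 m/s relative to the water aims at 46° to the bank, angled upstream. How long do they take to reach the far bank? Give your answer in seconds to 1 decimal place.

80.8 s

The component of the triathlete's velocity perpendicular to the bank is 1.84 × sin 46° = 1.324 m/s.
The flow acts along the bank and has no component across it.
Time = 107 / 1.324 = 80.841 s.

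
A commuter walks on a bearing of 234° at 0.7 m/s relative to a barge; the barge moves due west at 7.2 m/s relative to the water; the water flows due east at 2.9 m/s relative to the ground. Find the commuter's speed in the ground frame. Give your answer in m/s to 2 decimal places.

In east/north components (m/s): commuter relative to barge = (-0.566, -0.411); barge relative to water = (-7.200, 0.000); water relative to ground = (2.900, 0.000).
Sum = (-4.866, -0.411) m/s.
Speed = |(-4.866, -0.411)| = 4.884 m/s.

4.88 m/s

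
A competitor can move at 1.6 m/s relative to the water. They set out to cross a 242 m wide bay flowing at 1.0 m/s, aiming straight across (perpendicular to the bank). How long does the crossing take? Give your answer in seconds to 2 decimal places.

151.25 s

The component of the competitor's velocity perpendicular to the bank is 1.6 m/s.
The current is parallel to the bank, so it does not affect the crossing time.
Time = 242 / 1.600 = 151.250 s.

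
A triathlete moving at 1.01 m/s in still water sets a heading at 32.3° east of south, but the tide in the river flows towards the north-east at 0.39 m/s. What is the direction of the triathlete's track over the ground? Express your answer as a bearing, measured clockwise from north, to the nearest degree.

Taking east as x and north as y: velocity relative to the water = (0.540, -0.854) m/s; the water relative to ground = (0.276, 0.276) m/s.
Velocity relative to ground = (0.540, -0.854) + (0.276, 0.276) = (0.815, -0.578) m/s.
Bearing = atan2(0.82, -0.58) = 125.33° clockwise from north.

125°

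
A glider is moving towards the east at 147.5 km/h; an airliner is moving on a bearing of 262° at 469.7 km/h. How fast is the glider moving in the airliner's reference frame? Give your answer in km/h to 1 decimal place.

Taking east as x and north as y: glider velocity = (147.500, 0.000) km/h; airliner velocity = (-465.129, -65.370) km/h.
Velocity of glider relative to airliner = (147.500, 0.000) − (-465.129, -65.370) = (612.629, 65.370) km/h.
Magnitude = |(612.629, 65.370)| = 616.107 km/h.

616.1 km/h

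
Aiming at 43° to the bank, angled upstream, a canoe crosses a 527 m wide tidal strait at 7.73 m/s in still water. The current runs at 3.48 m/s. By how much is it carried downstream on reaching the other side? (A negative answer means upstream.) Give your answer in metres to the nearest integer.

Perpendicular speed = 5.272 m/s; crossing time = 527 / 5.272 = 99.965 s.
Net downstream speed = -2.173 m/s.
Drift = -2.173 × 99.965 = -217.260 m (upstream).

-217 m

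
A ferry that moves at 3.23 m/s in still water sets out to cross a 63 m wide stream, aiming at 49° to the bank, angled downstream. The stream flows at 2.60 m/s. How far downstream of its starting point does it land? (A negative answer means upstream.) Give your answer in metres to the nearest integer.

122 m

Perpendicular speed = 2.438 m/s; crossing time = 63 / 2.438 = 25.844 s.
Net downstream speed = 4.719 m/s.
Drift = 4.719 × 25.844 = 121.959 m (downstream).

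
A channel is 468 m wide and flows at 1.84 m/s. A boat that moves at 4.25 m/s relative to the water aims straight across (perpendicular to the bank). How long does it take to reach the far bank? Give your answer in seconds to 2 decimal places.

The component of the boat's velocity perpendicular to the bank is 4.25 m/s.
The flow acts along the bank and has no component across it.
Time = 468 / 4.250 = 110.118 s.

110.12 s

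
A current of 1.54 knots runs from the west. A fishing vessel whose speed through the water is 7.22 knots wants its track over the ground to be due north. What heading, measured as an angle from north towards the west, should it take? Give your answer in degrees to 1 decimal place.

12.3°

The current pushes perpendicular to the desired track; the heading must have a component into the current equal to 1.54 knots: 7.22 sin θ = 1.54.
sin θ = 0.2133, so θ = 12.316°.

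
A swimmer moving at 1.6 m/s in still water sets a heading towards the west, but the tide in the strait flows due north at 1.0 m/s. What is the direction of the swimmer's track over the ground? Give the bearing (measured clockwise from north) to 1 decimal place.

302.0°

Taking east as x and north as y: velocity relative to the water = (-1.600, 0.000) m/s; the water relative to ground = (0.000, 1.000) m/s.
Velocity relative to ground = (-1.600, 0.000) + (0.000, 1.000) = (-1.600, 1.000) m/s.
Bearing = atan2(-1.60, 1.00) = 302.01° clockwise from north.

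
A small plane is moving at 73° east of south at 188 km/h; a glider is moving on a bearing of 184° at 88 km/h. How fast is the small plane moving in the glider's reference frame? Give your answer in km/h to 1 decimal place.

188.8 km/h

Taking east as x and north as y: small plane velocity = (179.785, -54.966) km/h; glider velocity = (-6.139, -87.786) km/h.
Velocity of small plane relative to glider = (179.785, -54.966) − (-6.139, -87.786) = (185.924, 32.820) km/h.
Magnitude = |(185.924, 32.820)| = 188.798 km/h.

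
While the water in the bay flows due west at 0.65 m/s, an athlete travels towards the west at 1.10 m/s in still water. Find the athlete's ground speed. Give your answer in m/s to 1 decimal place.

Taking east as x and north as y: velocity relative to the water = (-1.100, 0.000) m/s; the water relative to ground = (-0.650, 0.000) m/s.
Velocity relative to ground = (-1.100, 0.000) + (-0.650, 0.000) = (-1.750, 0.000) m/s.
Speed = |(-1.750, 0.000)| = 1.750 m/s.

1.8 m/s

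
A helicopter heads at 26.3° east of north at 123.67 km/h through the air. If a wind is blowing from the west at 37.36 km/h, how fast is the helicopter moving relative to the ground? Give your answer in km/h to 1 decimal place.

Taking east as x and north as y: velocity relative to the air = (54.795, 110.868) km/h; the air relative to ground = (37.360, 0.000) km/h.
Velocity relative to ground = (54.795, 110.868) + (37.360, 0.000) = (92.155, 110.868) km/h.
Speed = |(92.155, 110.868)| = 144.168 km/h.

144.2 km/h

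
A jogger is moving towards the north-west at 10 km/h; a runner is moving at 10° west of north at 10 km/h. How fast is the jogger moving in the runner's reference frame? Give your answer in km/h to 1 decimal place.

Taking east as x and north as y: jogger velocity = (-7.071, 7.071) km/h; runner velocity = (-1.736, 9.848) km/h.
Velocity of jogger relative to runner = (-7.071, 7.071) − (-1.736, 9.848) = (-5.335, -2.777) km/h.
Magnitude = |(-5.335, -2.777)| = 6.014 km/h.

6.0 km/h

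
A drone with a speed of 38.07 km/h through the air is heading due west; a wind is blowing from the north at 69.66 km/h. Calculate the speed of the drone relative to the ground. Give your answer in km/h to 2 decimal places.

79.38 km/h

Taking east as x and north as y: velocity relative to the air = (-38.070, 0.000) km/h; the air relative to ground = (0.000, -69.660) km/h.
Velocity relative to ground = (-38.070, 0.000) + (0.000, -69.660) = (-38.070, -69.660) km/h.
Speed = |(-38.070, -69.660)| = 79.384 km/h.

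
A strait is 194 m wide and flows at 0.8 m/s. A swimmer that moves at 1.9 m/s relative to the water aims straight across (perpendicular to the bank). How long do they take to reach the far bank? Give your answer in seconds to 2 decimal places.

The component of the swimmer's velocity perpendicular to the bank is 1.9 m/s.
The flow acts along the bank and has no component across it.
Time = 194 / 1.900 = 102.105 s.

102.11 s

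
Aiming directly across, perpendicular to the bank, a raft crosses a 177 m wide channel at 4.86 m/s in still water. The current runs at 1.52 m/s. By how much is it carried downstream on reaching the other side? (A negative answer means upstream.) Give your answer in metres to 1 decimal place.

Perpendicular speed = 4.860 m/s; crossing time = 177 / 4.860 = 36.420 s.
Net downstream speed = 1.520 m/s.
Drift = 1.520 × 36.420 = 55.358 m (downstream).

55.4 m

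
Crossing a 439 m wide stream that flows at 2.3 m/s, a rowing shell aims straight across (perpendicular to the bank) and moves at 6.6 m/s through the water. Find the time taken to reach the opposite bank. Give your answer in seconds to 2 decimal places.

66.52 s

The component of the rowing shell's velocity perpendicular to the bank is 6.6 m/s.
The current is parallel to the bank, so it does not affect the crossing time.
Time = 439 / 6.600 = 66.515 s.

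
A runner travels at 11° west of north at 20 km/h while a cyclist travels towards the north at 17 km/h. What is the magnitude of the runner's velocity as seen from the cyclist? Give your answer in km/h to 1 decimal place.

4.6 km/h

Taking east as x and north as y: runner velocity = (-3.816, 19.633) km/h; cyclist velocity = (0.000, 17.000) km/h.
Velocity of runner relative to cyclist = (-3.816, 19.633) − (0.000, 17.000) = (-3.816, 2.633) km/h.
Magnitude = |(-3.816, 2.633)| = 4.636 km/h.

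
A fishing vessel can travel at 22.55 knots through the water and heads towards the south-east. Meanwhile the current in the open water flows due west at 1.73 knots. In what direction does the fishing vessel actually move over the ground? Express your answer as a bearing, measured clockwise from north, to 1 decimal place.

Taking east as x and north as y: velocity relative to the water = (15.945, -15.945) knots; the water relative to ground = (-1.730, 0.000) knots.
Velocity relative to ground = (15.945, -15.945) + (-1.730, 0.000) = (14.215, -15.945) knots.
Bearing = atan2(14.22, -15.95) = 138.28° clockwise from north.

138.3°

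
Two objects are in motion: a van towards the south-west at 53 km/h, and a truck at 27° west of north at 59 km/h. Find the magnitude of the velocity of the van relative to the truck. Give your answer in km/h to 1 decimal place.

90.7 km/h

Taking east as x and north as y: van velocity = (-37.477, -37.477) km/h; truck velocity = (-26.785, 52.569) km/h.
Velocity of van relative to truck = (-37.477, -37.477) − (-26.785, 52.569) = (-10.691, -90.046) km/h.
Magnitude = |(-10.691, -90.046)| = 90.679 km/h.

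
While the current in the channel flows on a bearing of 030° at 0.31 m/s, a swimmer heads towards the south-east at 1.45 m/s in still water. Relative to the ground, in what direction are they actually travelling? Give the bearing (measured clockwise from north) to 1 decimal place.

Taking east as x and north as y: velocity relative to the water = (1.025, -1.025) m/s; the water relative to ground = (0.155, 0.268) m/s.
Velocity relative to ground = (1.025, -1.025) + (0.155, 0.268) = (1.180, -0.757) m/s.
Bearing = atan2(1.18, -0.76) = 122.67° clockwise from north.

122.7°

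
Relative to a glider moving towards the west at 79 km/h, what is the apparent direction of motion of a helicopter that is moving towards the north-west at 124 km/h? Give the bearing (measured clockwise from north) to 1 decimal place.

Taking east as x and north as y: helicopter velocity = (-87.681, 87.681) km/h; glider velocity = (-79.000, 0.000) km/h.
Velocity of helicopter relative to glider = (-87.681, 87.681) − (-79.000, 0.000) = (-8.681, 87.681) km/h.
Bearing = atan2(-8.68, 87.68) = 354.35° clockwise from north.

354.3°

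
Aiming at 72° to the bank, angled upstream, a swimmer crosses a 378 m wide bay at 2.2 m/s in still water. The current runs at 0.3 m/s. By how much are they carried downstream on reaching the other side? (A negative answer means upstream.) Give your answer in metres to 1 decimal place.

-68.6 m

Perpendicular speed = 2.092 m/s; crossing time = 378 / 2.092 = 180.660 s.
Net downstream speed = -0.380 m/s.
Drift = -0.380 × 180.660 = -68.622 m (upstream).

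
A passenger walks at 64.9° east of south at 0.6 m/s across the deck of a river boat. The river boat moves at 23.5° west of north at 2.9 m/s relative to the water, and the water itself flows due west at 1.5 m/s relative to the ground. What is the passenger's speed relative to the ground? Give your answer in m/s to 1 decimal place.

In east/north components (m/s): passenger relative to river boat = (0.543, -0.255); river boat relative to water = (-1.156, 2.659); water relative to ground = (-1.500, 0.000).
Sum = (-2.113, 2.405) m/s.
Speed = |(-2.113, 2.405)| = 3.201 m/s.

3.2 m/s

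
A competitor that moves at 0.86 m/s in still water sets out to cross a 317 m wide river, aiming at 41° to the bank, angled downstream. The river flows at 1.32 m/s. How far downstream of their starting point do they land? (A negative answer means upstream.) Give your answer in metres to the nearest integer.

Perpendicular speed = 0.564 m/s; crossing time = 317 / 0.564 = 561.847 s.
Net downstream speed = 1.969 m/s.
Drift = 1.969 × 561.847 = 1106.305 m (downstream).

1106 m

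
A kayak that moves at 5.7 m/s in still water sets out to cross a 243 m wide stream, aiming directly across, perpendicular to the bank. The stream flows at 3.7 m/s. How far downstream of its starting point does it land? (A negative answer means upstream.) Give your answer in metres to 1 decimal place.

Perpendicular speed = 5.700 m/s; crossing time = 243 / 5.700 = 42.632 s.
Net downstream speed = 3.700 m/s.
Drift = 3.700 × 42.632 = 157.737 m (downstream).

157.7 m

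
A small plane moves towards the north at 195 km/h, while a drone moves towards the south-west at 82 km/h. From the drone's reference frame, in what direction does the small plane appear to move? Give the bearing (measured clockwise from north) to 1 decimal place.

012.9°

Taking east as x and north as y: small plane velocity = (0.000, 195.000) km/h; drone velocity = (-57.983, -57.983) km/h.
Velocity of small plane relative to drone = (0.000, 195.000) − (-57.983, -57.983) = (57.983, 252.983) km/h.
Bearing = atan2(57.98, 252.98) = 12.91° clockwise from north.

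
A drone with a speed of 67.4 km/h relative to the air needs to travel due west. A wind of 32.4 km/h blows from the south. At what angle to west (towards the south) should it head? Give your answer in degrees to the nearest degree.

The wind pushes perpendicular to the desired track; the heading must have a component into the wind equal to 32.4 km/h: 67.4 sin θ = 32.4.
sin θ = 0.4807, so θ = 28.732°.

29°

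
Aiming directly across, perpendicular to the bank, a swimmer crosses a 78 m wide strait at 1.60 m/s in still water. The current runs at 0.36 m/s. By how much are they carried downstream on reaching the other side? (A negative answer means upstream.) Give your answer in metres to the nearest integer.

18 m

Perpendicular speed = 1.600 m/s; crossing time = 78 / 1.600 = 48.750 s.
Net downstream speed = 0.360 m/s.
Drift = 0.360 × 48.750 = 17.550 m (downstream).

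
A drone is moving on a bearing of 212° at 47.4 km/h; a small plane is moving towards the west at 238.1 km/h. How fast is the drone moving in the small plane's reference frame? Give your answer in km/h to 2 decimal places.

216.74 km/h

Taking east as x and north as y: drone velocity = (-25.118, -40.197) km/h; small plane velocity = (-238.100, 0.000) km/h.
Velocity of drone relative to small plane = (-25.118, -40.197) − (-238.100, 0.000) = (212.982, -40.197) km/h.
Magnitude = |(212.982, -40.197)| = 216.742 km/h.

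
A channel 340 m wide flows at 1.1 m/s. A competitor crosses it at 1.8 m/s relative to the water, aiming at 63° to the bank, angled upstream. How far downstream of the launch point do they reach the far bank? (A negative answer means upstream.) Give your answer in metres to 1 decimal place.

Perpendicular speed = 1.604 m/s; crossing time = 340 / 1.604 = 211.995 s.
Net downstream speed = 0.283 m/s.
Drift = 0.283 × 211.995 = 59.956 m (downstream).

60.0 m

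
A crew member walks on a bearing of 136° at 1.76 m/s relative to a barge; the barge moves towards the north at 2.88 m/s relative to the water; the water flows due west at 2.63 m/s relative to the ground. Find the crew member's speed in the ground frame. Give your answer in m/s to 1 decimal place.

In east/north components (m/s): crew member relative to barge = (1.223, -1.266); barge relative to water = (0.000, 2.880); water relative to ground = (-2.630, 0.000).
Sum = (-1.407, 1.614) m/s.
Speed = |(-1.407, 1.614)| = 2.141 m/s.

2.1 m/s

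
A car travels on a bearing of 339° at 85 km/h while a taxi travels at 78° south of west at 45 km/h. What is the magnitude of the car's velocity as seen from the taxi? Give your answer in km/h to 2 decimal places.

Taking east as x and north as y: car velocity = (-30.461, 79.354) km/h; taxi velocity = (-9.356, -44.017) km/h.
Velocity of car relative to taxi = (-30.461, 79.354) − (-9.356, -44.017) = (-21.105, 123.371) km/h.
Magnitude = |(-21.105, 123.371)| = 125.163 km/h.

125.16 km/h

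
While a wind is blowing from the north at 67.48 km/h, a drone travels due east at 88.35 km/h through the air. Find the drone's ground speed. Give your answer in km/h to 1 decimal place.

Taking east as x and north as y: velocity relative to the air = (88.350, 0.000) km/h; the air relative to ground = (0.000, -67.480) km/h.
Velocity relative to ground = (88.350, 0.000) + (0.000, -67.480) = (88.350, -67.480) km/h.
Speed = |(88.350, -67.480)| = 111.172 km/h.

111.2 km/h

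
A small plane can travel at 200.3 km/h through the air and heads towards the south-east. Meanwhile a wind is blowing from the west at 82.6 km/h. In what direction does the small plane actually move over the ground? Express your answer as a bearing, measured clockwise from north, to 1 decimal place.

122.3°

Taking east as x and north as y: velocity relative to the air = (141.633, -141.633) km/h; the air relative to ground = (82.600, 0.000) km/h.
Velocity relative to ground = (141.633, -141.633) + (82.600, 0.000) = (224.233, -141.633) km/h.
Bearing = atan2(224.23, -141.63) = 122.28° clockwise from north.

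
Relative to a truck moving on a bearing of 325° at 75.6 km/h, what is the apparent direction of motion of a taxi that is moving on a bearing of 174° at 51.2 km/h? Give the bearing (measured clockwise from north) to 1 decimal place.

Taking east as x and north as y: taxi velocity = (5.352, -50.920) km/h; truck velocity = (-43.362, 61.928) km/h.
Velocity of taxi relative to truck = (5.352, -50.920) − (-43.362, 61.928) = (48.714, -112.847) km/h.
Bearing = atan2(48.71, -112.85) = 156.65° clockwise from north.

156.7°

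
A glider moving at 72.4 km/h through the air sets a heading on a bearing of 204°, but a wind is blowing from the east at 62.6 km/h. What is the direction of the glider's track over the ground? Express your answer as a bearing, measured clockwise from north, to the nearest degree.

234°

Taking east as x and north as y: velocity relative to the air = (-29.448, -66.141) km/h; the air relative to ground = (-62.600, 0.000) km/h.
Velocity relative to ground = (-29.448, -66.141) + (-62.600, 0.000) = (-92.048, -66.141) km/h.
Bearing = atan2(-92.05, -66.14) = 234.30° clockwise from north.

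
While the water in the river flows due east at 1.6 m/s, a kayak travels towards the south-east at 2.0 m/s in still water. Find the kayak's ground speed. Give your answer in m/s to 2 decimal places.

Taking east as x and north as y: velocity relative to the water = (1.414, -1.414) m/s; the water relative to ground = (1.600, 0.000) m/s.
Velocity relative to ground = (1.414, -1.414) + (1.600, 0.000) = (3.014, -1.414) m/s.
Speed = |(3.014, -1.414)| = 3.329 m/s.

3.33 m/s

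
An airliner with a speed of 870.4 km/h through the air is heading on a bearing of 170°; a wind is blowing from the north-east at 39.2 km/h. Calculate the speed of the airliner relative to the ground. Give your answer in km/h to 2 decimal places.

893.46 km/h

Taking east as x and north as y: velocity relative to the air = (151.143, -857.177) km/h; the air relative to ground = (-27.719, -27.719) km/h.
Velocity relative to ground = (151.143, -857.177) + (-27.719, -27.719) = (123.425, -884.895) km/h.
Speed = |(123.425, -884.895)| = 893.461 km/h.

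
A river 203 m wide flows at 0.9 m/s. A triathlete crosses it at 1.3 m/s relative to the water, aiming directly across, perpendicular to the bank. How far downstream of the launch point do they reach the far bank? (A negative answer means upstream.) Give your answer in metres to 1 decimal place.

140.5 m

Perpendicular speed = 1.300 m/s; crossing time = 203 / 1.300 = 156.154 s.
Net downstream speed = 0.900 m/s.
Drift = 0.900 × 156.154 = 140.538 m (downstream).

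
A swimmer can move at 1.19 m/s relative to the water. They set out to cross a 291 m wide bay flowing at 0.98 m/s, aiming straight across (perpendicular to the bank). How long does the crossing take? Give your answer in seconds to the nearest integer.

245 s

The component of the swimmer's velocity perpendicular to the bank is 1.19 m/s.
The flow acts along the bank and has no component across it.
Time = 291 / 1.190 = 244.538 s.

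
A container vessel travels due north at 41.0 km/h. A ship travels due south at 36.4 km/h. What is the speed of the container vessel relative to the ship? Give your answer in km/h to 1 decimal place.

Taking east as x and north as y: container vessel velocity = (0.000, 41.000) km/h; ship velocity = (0.000, -36.400) km/h.
Velocity of container vessel relative to ship = (0.000, 41.000) − (0.000, -36.400) = (0.000, 77.400) km/h.
Magnitude = |(0.000, 77.400)| = 77.400 km/h.

77.4 km/h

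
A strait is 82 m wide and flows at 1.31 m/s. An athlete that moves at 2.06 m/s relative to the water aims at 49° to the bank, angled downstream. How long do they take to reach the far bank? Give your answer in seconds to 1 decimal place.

The component of the athlete's velocity perpendicular to the bank is 2.06 × sin 49° = 1.555 m/s.
Only the cross-stream component determines the crossing time; the current contributes nothing perpendicular to the bank.
Time = 82 / 1.555 = 52.743 s.

52.7 s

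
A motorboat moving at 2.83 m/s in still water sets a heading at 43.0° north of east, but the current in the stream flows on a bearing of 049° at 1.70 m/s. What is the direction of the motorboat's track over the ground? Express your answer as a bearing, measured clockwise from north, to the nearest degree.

048°

Taking east as x and north as y: velocity relative to the water = (2.070, 1.930) m/s; the water relative to ground = (1.283, 1.115) m/s.
Velocity relative to ground = (2.070, 1.930) + (1.283, 1.115) = (3.353, 3.045) m/s.
Bearing = atan2(3.35, 3.05) = 47.75° clockwise from north.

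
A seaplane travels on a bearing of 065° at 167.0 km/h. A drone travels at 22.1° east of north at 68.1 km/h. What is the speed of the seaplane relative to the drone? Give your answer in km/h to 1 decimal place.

126.0 km/h

Taking east as x and north as y: seaplane velocity = (151.353, 70.577) km/h; drone velocity = (25.621, 63.097) km/h.
Velocity of seaplane relative to drone = (151.353, 70.577) − (25.621, 63.097) = (125.733, 7.481) km/h.
Magnitude = |(125.733, 7.481)| = 125.955 km/h.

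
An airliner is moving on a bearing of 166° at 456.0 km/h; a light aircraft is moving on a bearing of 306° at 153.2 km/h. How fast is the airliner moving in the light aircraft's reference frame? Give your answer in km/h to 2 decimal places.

Taking east as x and north as y: airliner velocity = (110.316, -442.455) km/h; light aircraft velocity = (-123.941, 90.049) km/h.
Velocity of airliner relative to light aircraft = (110.316, -442.455) − (-123.941, 90.049) = (234.258, -532.504) km/h.
Magnitude = |(234.258, -532.504)| = 581.753 km/h.

581.75 km/h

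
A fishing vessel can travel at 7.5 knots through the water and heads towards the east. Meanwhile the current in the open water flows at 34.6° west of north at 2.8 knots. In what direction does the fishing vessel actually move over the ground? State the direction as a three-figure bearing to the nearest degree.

Taking east as x and north as y: velocity relative to the water = (7.500, 0.000) knots; the water relative to ground = (-1.590, 2.305) knots.
Velocity relative to ground = (7.500, 0.000) + (-1.590, 2.305) = (5.910, 2.305) knots.
Bearing = atan2(5.91, 2.30) = 68.70° clockwise from north.

069°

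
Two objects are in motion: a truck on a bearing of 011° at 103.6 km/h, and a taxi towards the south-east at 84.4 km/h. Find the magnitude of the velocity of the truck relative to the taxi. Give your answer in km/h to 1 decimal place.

166.2 km/h

Taking east as x and north as y: truck velocity = (19.768, 101.697) km/h; taxi velocity = (59.680, -59.680) km/h.
Velocity of truck relative to taxi = (19.768, 101.697) − (59.680, -59.680) = (-39.912, 161.376) km/h.
Magnitude = |(-39.912, 161.376)| = 166.239 km/h.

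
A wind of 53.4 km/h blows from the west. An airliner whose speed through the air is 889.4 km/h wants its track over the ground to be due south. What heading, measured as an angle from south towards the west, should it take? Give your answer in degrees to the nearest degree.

The wind pushes perpendicular to the desired track; the heading must have a component into the wind equal to 53.4 km/h: 889.4 sin θ = 53.4.
sin θ = 0.0600, so θ = 3.442°.

3°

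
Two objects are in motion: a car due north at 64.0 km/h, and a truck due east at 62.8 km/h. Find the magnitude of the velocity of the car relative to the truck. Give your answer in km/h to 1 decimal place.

Taking east as x and north as y: car velocity = (0.000, 64.000) km/h; truck velocity = (62.800, 0.000) km/h.
Velocity of car relative to truck = (0.000, 64.000) − (62.800, 0.000) = (-62.800, 64.000) km/h.
Magnitude = |(-62.800, 64.000)| = 89.665 km/h.

89.7 km/h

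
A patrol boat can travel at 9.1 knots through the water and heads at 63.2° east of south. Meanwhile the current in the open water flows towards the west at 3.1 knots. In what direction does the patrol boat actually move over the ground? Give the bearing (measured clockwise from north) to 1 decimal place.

129.2°

Taking east as x and north as y: velocity relative to the water = (8.123, -4.103) knots; the water relative to ground = (-3.100, 0.000) knots.
Velocity relative to ground = (8.123, -4.103) + (-3.100, 0.000) = (5.023, -4.103) knots.
Bearing = atan2(5.02, -4.10) = 129.25° clockwise from north.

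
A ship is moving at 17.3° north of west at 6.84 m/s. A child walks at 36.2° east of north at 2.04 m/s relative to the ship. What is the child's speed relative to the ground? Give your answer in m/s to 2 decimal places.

6.47 m/s

Taking east as x and north as y: ship velocity = (-6.531, 2.034) m/s; child velocity relative to ship = (1.205, 1.646) m/s.
Velocity relative to ground = (-6.531, 2.034) + (1.205, 1.646) = (-5.326, 3.680) m/s.
Speed = |(-5.326, 3.680)| = 6.474 m/s.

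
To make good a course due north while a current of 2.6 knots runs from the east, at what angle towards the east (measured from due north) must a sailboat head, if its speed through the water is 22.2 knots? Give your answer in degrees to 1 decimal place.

6.7°

The current pushes perpendicular to the desired track; the heading must have a component into the current equal to 2.6 knots: 22.2 sin θ = 2.6.
sin θ = 0.1171, so θ = 6.726°.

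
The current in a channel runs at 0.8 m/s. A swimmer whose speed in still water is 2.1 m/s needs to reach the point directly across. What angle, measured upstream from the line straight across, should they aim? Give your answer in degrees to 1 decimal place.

To cancel the current, the upstream component of the swimmer's velocity must equal the flow: 2.1 sin θ = 0.8.
sin θ = 0.8 / 2.1 = 0.3810.
θ = arcsin(0.3810) = 22.393°.

22.4°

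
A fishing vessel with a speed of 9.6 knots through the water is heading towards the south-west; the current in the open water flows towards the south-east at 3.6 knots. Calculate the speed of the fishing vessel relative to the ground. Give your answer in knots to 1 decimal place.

10.3 knots

Taking east as x and north as y: velocity relative to the water = (-6.788, -6.788) knots; the water relative to ground = (2.546, -2.546) knots.
Velocity relative to ground = (-6.788, -6.788) + (2.546, -2.546) = (-4.243, -9.334) knots.
Speed = |(-4.243, -9.334)| = 10.253 knots.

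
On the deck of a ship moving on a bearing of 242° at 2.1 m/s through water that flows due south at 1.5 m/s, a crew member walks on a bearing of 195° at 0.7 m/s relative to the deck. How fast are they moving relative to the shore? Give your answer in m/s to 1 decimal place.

3.8 m/s

In east/north components (m/s): crew member relative to ship = (-0.181, -0.676); ship relative to water = (-1.854, -0.986); water relative to ground = (0.000, -1.500).
Sum = (-2.035, -3.162) m/s.
Speed = |(-2.035, -3.162)| = 3.760 m/s.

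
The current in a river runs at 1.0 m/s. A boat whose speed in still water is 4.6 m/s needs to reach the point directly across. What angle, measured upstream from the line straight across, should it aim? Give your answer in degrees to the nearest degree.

13°

To cancel the current, the upstream component of the boat's velocity must equal the flow: 4.6 sin θ = 1.0.
sin θ = 1.0 / 4.6 = 0.2174.
θ = arcsin(0.2174) = 12.556°.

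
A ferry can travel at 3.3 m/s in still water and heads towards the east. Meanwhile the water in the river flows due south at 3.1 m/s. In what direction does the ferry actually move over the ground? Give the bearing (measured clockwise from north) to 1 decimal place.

133.2°

Taking east as x and north as y: velocity relative to the water = (3.300, 0.000) m/s; the water relative to ground = (0.000, -3.100) m/s.
Velocity relative to ground = (3.300, 0.000) + (0.000, -3.100) = (3.300, -3.100) m/s.
Bearing = atan2(3.30, -3.10) = 133.21° clockwise from north.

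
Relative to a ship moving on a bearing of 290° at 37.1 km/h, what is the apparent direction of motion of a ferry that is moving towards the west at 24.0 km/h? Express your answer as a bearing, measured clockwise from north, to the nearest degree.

139°

Taking east as x and north as y: ferry velocity = (-24.000, 0.000) km/h; ship velocity = (-34.863, 12.689) km/h.
Velocity of ferry relative to ship = (-24.000, 0.000) − (-34.863, 12.689) = (10.863, -12.689) km/h.
Bearing = atan2(10.86, -12.69) = 139.43° clockwise from north.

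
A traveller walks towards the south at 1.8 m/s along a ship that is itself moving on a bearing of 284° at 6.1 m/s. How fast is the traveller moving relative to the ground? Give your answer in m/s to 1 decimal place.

5.9 m/s

Taking east as x and north as y: ship velocity = (-5.919, 1.476) m/s; traveller velocity relative to ship = (0.000, -1.800) m/s.
Velocity relative to ground = (-5.919, 1.476) + (0.000, -1.800) = (-5.919, -0.324) m/s.
Speed = |(-5.919, -0.324)| = 5.928 m/s.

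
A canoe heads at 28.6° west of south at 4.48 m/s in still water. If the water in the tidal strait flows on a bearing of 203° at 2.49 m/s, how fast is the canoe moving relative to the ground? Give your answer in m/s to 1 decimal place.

Taking east as x and north as y: velocity relative to the water = (-2.145, -3.933) m/s; the water relative to ground = (-0.973, -2.292) m/s.
Velocity relative to ground = (-2.145, -3.933) + (-0.973, -2.292) = (-3.117, -6.225) m/s.
Speed = |(-3.117, -6.225)| = 6.962 m/s.

7.0 m/s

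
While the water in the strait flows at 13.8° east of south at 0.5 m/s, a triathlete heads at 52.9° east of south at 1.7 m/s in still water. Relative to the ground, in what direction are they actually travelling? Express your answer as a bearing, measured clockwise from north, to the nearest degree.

136°

Taking east as x and north as y: velocity relative to the water = (1.356, -1.025) m/s; the water relative to ground = (0.119, -0.486) m/s.
Velocity relative to ground = (1.356, -1.025) + (0.119, -0.486) = (1.475, -1.511) m/s.
Bearing = atan2(1.48, -1.51) = 135.69° clockwise from north.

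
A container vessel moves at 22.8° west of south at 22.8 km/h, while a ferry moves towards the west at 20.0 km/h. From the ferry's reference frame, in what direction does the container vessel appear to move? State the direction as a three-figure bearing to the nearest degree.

Taking east as x and north as y: container vessel velocity = (-8.835, -21.018) km/h; ferry velocity = (-20.000, 0.000) km/h.
Velocity of container vessel relative to ferry = (-8.835, -21.018) − (-20.000, 0.000) = (11.165, -21.018) km/h.
Bearing = atan2(11.16, -21.02) = 152.02° clockwise from north.

152°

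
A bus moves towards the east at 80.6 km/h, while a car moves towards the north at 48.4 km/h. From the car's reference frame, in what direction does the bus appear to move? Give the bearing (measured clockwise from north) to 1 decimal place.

Taking east as x and north as y: bus velocity = (80.600, 0.000) km/h; car velocity = (0.000, 48.400) km/h.
Velocity of bus relative to car = (80.600, 0.000) − (0.000, 48.400) = (80.600, -48.400) km/h.
Bearing = atan2(80.60, -48.40) = 120.98° clockwise from north.

121.0°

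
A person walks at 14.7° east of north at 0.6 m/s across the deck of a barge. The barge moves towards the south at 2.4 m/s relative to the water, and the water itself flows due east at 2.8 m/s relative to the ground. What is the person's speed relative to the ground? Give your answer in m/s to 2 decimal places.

In east/north components (m/s): person relative to barge = (0.152, 0.580); barge relative to water = (0.000, -2.400); water relative to ground = (2.800, 0.000).
Sum = (2.952, -1.820) m/s.
Speed = |(2.952, -1.820)| = 3.468 m/s.

3.47 m/s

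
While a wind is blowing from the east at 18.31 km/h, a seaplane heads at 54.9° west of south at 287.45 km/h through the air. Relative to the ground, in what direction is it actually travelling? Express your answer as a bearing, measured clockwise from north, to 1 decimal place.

236.9°

Taking east as x and north as y: velocity relative to the air = (-235.177, -165.285) km/h; the air relative to ground = (-18.310, 0.000) km/h.
Velocity relative to ground = (-235.177, -165.285) + (-18.310, 0.000) = (-253.487, -165.285) km/h.
Bearing = atan2(-253.49, -165.29) = 236.89° clockwise from north.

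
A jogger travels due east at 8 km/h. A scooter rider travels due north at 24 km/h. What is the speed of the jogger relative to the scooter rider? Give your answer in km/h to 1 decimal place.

Taking east as x and north as y: jogger velocity = (8.000, 0.000) km/h; scooter rider velocity = (0.000, 24.000) km/h.
Velocity of jogger relative to scooter rider = (8.000, 0.000) − (0.000, 24.000) = (8.000, -24.000) km/h.
Magnitude = |(8.000, -24.000)| = 25.298 km/h.

25.3 km/h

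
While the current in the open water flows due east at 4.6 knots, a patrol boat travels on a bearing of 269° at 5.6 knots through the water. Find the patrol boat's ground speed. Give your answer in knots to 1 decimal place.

Taking east as x and north as y: velocity relative to the water = (-5.599, -0.098) knots; the water relative to ground = (4.600, 0.000) knots.
Velocity relative to ground = (-5.599, -0.098) + (4.600, 0.000) = (-0.999, -0.098) knots.
Speed = |(-0.999, -0.098)| = 1.004 knots.

1.0 knots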